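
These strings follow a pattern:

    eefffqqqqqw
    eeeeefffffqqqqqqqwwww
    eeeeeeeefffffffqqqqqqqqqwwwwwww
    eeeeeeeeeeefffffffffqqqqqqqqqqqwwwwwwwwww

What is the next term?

The n-th term is 3n-1 e's then 2n+1 f's then 2n+3 q's then 3n-2 w's (n = 1, 2, …).
Setting n = 5 gives 14, 11, 13, 13 characters in each block.

eeeeeeeeeeeeeefffffffffffqqqqqqqqqqqqqwwwwwwwwwwwww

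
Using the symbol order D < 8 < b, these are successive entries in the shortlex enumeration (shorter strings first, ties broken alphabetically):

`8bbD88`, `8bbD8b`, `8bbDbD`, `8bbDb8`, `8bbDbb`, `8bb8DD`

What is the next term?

Treat 8bb8DD as a base-3 numeral over the given alphabet and add one, carrying through any trailing b's.

8bb8D8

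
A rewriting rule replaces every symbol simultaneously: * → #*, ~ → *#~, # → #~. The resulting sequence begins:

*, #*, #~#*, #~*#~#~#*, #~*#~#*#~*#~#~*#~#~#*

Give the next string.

#~*#~#*#~*#~#~#*#~*#~#*#~*#~#~*#~#*#~*#~#~*#~#~#*

Applying the rule to each of the 21 symbols of #~*#~#*#~*#~#~*#~#~#* gives the pieces #~ *#~ #* #~ *#~ #~ #* #~ *#~ #* #~ *#~ #~ *#~ #* #~ *#~ #~ *#~ #~ #*, which concatenate to the answer.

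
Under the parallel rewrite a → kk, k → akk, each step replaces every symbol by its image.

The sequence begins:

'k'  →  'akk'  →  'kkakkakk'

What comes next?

akkakkkkakkakkkkakkakk

Expanding kkakkakk: k→akk, k→akk, a→kk, k→akk, k→akk, a→kk, k→akk, k→akk. Concatenated: akk akk kk akk akk kk akk akk.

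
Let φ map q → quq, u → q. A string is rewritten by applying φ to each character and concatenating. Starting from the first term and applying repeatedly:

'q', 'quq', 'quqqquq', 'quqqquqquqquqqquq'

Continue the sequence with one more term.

Rewriting the 17 symbols of quqqquqquqquqqquq one by one yields quq q quq quq quq q quq quq q quq quq q quq quq quq q quq; concatenated:

quqqquqquqquqqquqquqqquqquqqquqquqquqqquq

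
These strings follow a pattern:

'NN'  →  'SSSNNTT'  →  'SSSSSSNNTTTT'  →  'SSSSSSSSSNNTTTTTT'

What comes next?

s(k+1) = SSS·s(k)·TT, so each term gains SSS as a prefix and TT as a suffix.
Applying this once more to SSSSSSSSSNNTTTTTT:

SSSSSSSSSSSSNNTTTTTTTT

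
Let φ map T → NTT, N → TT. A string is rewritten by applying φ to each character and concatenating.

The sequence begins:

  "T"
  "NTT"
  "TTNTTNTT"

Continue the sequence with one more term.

Apply φ to TTNTTNTT symbol by symbol: T→NTT, T→NTT, N→TT, T→NTT, T→NTT, N→TT, T→NTT, T→NTT; joined: NTT NTT TT NTT NTT TT NTT NTT.

NTTNTTTTNTTNTTTTNTTNTT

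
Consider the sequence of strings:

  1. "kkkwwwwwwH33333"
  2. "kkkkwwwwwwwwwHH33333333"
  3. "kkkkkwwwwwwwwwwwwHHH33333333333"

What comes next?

Term n consists of n+1 k's, followed by 3n w's, followed by n-1 H's, followed by 3n-1 3's, where the shown terms are n = 2, 3, 4.
For the next term, n = 5, so the run lengths are 6, 15, 4, 14.

kkkkkkwwwwwwwwwwwwwwwHHHH33333333333333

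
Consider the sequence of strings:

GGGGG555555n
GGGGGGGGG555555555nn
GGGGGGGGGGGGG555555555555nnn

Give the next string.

GGGGGGGGGGGGGGGGG555555555555555nnnn

Reading off run lengths: G runs 5, 9, 13; 5 runs 6, 9, 12; n runs 1, 2, 3 — each is linear in n (n = 1, 2, …).
At n = 4 the blocks have lengths 17, 15, 4.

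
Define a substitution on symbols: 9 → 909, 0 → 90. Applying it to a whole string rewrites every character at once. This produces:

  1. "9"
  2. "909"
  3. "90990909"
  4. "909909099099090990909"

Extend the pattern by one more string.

9099090990990909909099099090990990909909099099090990909

Applying the rule to each of the 21 symbols of 909909099099090990909 gives the pieces 909 90 909 909 90 909 90 909 909 90 909 909 90 909 90 909 909 90 909 90 909, which concatenate to the answer.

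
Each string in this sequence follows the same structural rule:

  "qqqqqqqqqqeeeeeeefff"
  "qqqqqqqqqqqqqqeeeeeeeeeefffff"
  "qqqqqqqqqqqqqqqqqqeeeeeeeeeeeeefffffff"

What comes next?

The n-th term is 4n+2 q's then 3n+1 e's then 2n-1 f's, where the shown terms are n = 2, 3, 4.
Setting n = 5 gives 22, 16, 9 characters in each block.

qqqqqqqqqqqqqqqqqqqqqqeeeeeeeeeeeeeeeefffffffff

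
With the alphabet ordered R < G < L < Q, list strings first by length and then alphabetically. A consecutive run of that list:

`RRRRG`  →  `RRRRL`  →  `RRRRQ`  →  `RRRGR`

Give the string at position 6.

RRRGL

Advancing 2 positions from RRRGR through RRRGR → RRRGG reaches term 6.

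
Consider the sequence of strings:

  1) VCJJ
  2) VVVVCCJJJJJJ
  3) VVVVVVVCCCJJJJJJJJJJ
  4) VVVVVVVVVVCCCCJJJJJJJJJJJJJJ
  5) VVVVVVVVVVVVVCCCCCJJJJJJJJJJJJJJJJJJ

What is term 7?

The n-th term is 3n-2 V's then n C's then 4n-2 J's (n = 1, 2, …).
For term 7, n = 7, so the run lengths are 19, 7, 26.

VVVVVVVVVVVVVVVVVVVCCCCCCCJJJJJJJJJJJJJJJJJJJJJJJJJJ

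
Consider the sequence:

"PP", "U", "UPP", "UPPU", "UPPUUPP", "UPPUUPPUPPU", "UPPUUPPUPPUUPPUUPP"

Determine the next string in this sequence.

From term 3 onward, concatenate the last term with the second-to-last: U·PP = UPP, UPP·U = UPPU, …
The next term joins UPPUUPPUPPUUPPUUPP and UPPUUPPUPPU.

UPPUUPPUPPUUPPUUPPUPPUUPPUPPU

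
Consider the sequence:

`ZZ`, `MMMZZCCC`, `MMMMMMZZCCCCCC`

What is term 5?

MMMMMMMMMMMMZZCCCCCCCCCCCC

Every step adds MMM to the front and CCC to the end of the previous string.
From MMMMMMZZCCCCCC, 2 further steps: MMMMMMZZCCCCCC → MMMMMMMMMZZCCCCCCCCC → (answer).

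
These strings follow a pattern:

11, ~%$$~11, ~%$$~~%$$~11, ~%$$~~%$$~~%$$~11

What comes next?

Every step adds ~%$$~ at the front: s(k+1) = ~%$$~·s(k).
One more step from ~%$$~~%$$~~%$$~11 gives the answer.

~%$$~~%$$~~%$$~~%$$~11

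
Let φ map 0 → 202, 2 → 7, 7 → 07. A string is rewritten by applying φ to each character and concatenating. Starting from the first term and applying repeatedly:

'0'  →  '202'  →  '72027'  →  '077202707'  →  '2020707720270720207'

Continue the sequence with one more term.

720272020720207077202707202077202720207

Replace each of the 19 characters of 2020707720270720207 in place — 7 202 7 202 07 202 07 07 7 202 7 07 202 07 7 202 7 202 07 — and concatenate.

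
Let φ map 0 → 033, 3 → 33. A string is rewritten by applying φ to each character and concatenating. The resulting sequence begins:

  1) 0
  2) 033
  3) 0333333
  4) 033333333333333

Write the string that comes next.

Rewriting the 15 symbols of 033333333333333 one by one yields 033 33 33 33 33 33 33 33 33 33 33 33 33 33 33; concatenated:

0333333333333333333333333333333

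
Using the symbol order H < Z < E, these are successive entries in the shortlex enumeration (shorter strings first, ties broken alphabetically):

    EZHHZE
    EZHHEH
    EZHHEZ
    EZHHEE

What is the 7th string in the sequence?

EZHZHE

Stepping forward 3 times from EZHHEE: EZHHEE → EZHZHH → EZHZHZ, then the target.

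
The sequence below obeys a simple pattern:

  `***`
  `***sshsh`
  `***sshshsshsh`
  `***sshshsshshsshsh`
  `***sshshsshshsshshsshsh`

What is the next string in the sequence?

***sshshsshshsshshsshshsshsh

The strings grow by a fixed suffix sshsh each time.
So the next term is ***sshshsshshsshshsshsh·sshsh.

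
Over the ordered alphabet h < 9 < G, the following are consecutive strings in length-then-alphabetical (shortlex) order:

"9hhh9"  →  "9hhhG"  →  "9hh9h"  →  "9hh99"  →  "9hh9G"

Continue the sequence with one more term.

Treat 9hh9G as a base-3 numeral over the given alphabet and add one, carrying through any trailing G's.

9hhGh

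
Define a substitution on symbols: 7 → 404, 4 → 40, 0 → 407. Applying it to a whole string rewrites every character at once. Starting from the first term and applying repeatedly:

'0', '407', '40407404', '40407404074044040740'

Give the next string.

404074040740440407404074044040740404074040740440407

Applying the rule to each of the 20 symbols of 40407404074044040740 gives the pieces 40 407 40 407 404 40 407 40 407 404 40 407 40 40 407 40 407 404 40 407, which concatenate to the answer.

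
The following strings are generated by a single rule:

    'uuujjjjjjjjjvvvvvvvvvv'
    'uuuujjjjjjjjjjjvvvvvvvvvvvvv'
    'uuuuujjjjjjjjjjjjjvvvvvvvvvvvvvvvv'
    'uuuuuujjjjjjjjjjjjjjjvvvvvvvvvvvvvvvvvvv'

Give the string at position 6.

Term n consists of n u's, followed by 2n+3 j's, followed by 3n+1 v's, where the shown terms are n = 3, 4, 5, 6.
For term 6, n = 8, so the run lengths are 8, 19, 25.

uuuuuuuujjjjjjjjjjjjjjjjjjjvvvvvvvvvvvvvvvvvvvvvvvvv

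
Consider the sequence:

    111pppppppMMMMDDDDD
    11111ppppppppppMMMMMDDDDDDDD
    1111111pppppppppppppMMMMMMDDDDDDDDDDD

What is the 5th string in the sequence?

Term n consists of 2n-1 1's, followed by 3n+1 p's, followed by n+2 M's, followed by 3n-1 D's, where the shown terms are n = 2, 3, 4.
For term 5, n = 6, so the run lengths are 11, 19, 8, 17.

11111111111pppppppppppppppppppMMMMMMMMDDDDDDDDDDDDDDDDD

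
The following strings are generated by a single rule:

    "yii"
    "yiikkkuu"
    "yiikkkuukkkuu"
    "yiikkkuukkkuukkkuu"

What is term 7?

Each term is the previous one with kkkuu appended.
From yiikkkuukkkuukkkuu, 3 further steps: yiikkkuukkkuukkkuu → yiikkkuukkkuukkkuukkkuu → yiikkkuukkkuukkkuukkkuukkkuu → (answer).

yiikkkuukkkuukkkuukkkuukkkuukkkuu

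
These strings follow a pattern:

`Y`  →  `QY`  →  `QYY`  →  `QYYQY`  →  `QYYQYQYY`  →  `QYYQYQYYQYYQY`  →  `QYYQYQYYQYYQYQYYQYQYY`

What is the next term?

QYYQYQYYQYYQYQYYQYQYYQYYQYQYYQYYQY

From term 3 onward, concatenate the last term with the second-to-last: QY·Y = QYY, QYY·QY = QYYQY, …
So term 8 is QYYQYQYYQYYQYQYYQYQYY·QYYQYQYYQYYQY.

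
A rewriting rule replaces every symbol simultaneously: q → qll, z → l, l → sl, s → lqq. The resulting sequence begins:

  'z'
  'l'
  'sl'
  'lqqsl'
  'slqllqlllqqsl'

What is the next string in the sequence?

lqqslqllslslqllslslslqllqlllqqsl

Applying the rule to each of the 13 symbols of slqllqlllqqsl gives the pieces lqq sl qll sl sl qll sl sl sl qll qll lqq sl, which concatenate to the answer.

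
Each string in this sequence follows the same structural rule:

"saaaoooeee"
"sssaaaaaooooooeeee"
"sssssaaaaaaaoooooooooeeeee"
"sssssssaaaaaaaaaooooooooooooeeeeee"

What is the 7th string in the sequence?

Term n consists of 2n-1 s's, followed by 2n+1 a's, followed by 3n o's, followed by n+2 e's (n = 1, 2, …).
At n = 7 the blocks have lengths 13, 15, 21, 9.

sssssssssssssaaaaaaaaaaaaaaaoooooooooooooooooooooeeeeeeeee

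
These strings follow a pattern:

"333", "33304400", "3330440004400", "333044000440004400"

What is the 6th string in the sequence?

Every step adds 04400 to the end: s(k+1) = s(k)·04400.
From 333044000440004400, 2 further steps: 333044000440004400 → 33304400044000440004400 → (answer).

3330440004400044000440004400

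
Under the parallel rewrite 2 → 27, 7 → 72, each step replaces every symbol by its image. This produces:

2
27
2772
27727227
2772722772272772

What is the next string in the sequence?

Applying the rule to each of the 16 symbols of 2772722772272772 gives the pieces 27 72 72 27 72 27 27 72 72 27 27 72 27 72 72 27, which concatenate to the answer.

27727227722727727227277227727227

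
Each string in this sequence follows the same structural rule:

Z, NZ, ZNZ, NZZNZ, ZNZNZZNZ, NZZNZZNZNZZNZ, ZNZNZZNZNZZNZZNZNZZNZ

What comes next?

NZZNZZNZNZZNZZNZNZZNZNZZNZZNZNZZNZ

From term 3 onward, concatenate the second-to-last term with the last: Z·NZ = ZNZ, NZ·ZNZ = NZZNZ, …
Continuing: NZZNZZNZNZZNZ · ZNZNZZNZNZZNZZNZNZZNZ gives term 8.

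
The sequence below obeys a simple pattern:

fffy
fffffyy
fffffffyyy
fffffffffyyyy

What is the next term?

fffffffffffyyyyy

Each string has the form f^{2n+1} y^{n} (n = 1, 2, …).
At n = 5 the blocks have lengths 11, 5.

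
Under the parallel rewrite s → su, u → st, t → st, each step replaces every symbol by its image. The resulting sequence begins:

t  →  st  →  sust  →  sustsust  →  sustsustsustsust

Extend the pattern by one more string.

Replace each of the 16 characters of sustsustsustsust in place — su st su st su st su st su st su st su st su st — and concatenate.

sustsustsustsustsustsustsustsust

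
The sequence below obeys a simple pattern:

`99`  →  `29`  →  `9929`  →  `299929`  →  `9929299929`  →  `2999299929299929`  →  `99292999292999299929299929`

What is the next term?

299929992929992999292999292999299929299929

This is a Fibonacci-style word recurrence s(k) = s(k−2)·s(k−1): e.g. 99·29 = 9929.
So term 8 is 2999299929299929·99292999292999299929299929.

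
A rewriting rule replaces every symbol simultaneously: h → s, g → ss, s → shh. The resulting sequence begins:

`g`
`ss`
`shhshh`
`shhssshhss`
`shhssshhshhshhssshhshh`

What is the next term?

shhssshhshhshhssshhssshhssshhshhshhssshhss

Replace each of the 22 characters of shhssshhshhshhssshhshh in place — shh s s shh shh shh s s shh s s shh s s shh shh shh s s shh s s — and concatenate.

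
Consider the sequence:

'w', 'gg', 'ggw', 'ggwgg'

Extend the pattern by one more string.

This is a Fibonacci-style word recurrence s(k) = s(k−1)·s(k−2): e.g. gg·w = ggw.
Continuing: ggwgg · ggw gives term 5.

ggwggggw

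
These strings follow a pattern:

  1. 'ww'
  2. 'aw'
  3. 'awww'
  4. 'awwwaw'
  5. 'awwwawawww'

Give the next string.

awwwawawwwawwwaw

This is a Fibonacci-style word recurrence s(k) = s(k−1)·s(k−2): e.g. aw·ww = awww.
Continuing: awwwawawww · awwwaw gives term 6.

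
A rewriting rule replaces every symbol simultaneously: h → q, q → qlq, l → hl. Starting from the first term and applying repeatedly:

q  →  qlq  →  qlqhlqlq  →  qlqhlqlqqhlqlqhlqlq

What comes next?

Rewriting the 19 symbols of qlqhlqlqqhlqlqhlqlq one by one yields qlq hl qlq q hl qlq hl qlq qlq q hl qlq hl qlq q hl qlq hl qlq; concatenated:

qlqhlqlqqhlqlqhlqlqqlqqhlqlqhlqlqqhlqlqhlqlq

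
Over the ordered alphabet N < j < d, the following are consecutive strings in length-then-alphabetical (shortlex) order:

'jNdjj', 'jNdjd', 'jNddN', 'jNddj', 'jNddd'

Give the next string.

Treat jNddd as a base-3 numeral over the given alphabet and add one, carrying through any trailing d's.

jjNNN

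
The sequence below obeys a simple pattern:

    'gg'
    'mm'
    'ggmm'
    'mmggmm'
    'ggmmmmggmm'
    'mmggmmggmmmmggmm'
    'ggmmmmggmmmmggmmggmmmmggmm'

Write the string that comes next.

From term 3 onward, concatenate the second-to-last term with the last: gg·mm = ggmm, mm·ggmm = mmggmm, …
Continuing: mmggmmggmmmmggmm · ggmmmmggmmmmggmmggmmmmggmm gives term 8.

mmggmmggmmmmggmmggmmmmggmmmmggmmggmmmmggmm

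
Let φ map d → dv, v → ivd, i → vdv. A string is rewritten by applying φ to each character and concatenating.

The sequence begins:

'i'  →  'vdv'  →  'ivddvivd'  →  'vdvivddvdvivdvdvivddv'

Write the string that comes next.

Applying the rule to each of the 21 symbols of vdvivddvdvivdvdvivddv gives the pieces ivd dv ivd vdv ivd dv dv ivd dv ivd vdv ivd dv ivd dv ivd vdv ivd dv dv ivd, which concatenate to the answer.

ivddvivdvdvivddvdvivddvivdvdvivddvivddvivdvdvivddvdvivd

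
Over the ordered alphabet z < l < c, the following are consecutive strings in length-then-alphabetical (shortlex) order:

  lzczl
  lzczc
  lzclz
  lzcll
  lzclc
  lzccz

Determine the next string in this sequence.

Treat lzccz as a base-3 numeral over the given alphabet and add one, carrying through any trailing c's.

lzccl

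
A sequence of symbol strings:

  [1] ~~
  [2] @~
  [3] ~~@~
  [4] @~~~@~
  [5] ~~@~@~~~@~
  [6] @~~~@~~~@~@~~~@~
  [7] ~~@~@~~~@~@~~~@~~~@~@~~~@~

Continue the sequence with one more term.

Each term (from the third on) is the two preceding terms concatenated in order: term 3 = ~~·@~ = ~~@~.
So term 8 is @~~~@~~~@~@~~~@~·~~@~@~~~@~@~~~@~~~@~@~~~@~.

@~~~@~~~@~@~~~@~~~@~@~~~@~@~~~@~~~@~@~~~@~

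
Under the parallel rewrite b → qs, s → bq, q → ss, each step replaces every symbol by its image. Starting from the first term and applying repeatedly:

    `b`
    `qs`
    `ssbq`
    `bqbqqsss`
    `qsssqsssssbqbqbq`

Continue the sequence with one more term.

ssbqbqbqssbqbqbqbqbqqsssqsssqsss

Applying the rule to each of the 16 symbols of qsssqsssssbqbqbq gives the pieces ss bq bq bq ss bq bq bq bq bq qs ss qs ss qs ss, which concatenate to the answer.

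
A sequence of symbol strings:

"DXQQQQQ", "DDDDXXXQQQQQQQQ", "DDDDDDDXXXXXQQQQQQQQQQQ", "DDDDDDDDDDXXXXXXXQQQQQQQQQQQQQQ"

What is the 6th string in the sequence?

DDDDDDDDDDDDDDDDXXXXXXXXXXXQQQQQQQQQQQQQQQQQQQQ

Each string has the form D^{3n-2} X^{2n-1} Q^{3n+2} (n = 1, 2, …).
At n = 6 the blocks have lengths 16, 11, 20.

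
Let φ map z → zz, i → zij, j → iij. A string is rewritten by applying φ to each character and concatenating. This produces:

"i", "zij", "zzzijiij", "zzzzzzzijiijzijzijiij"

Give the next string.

Replace each of the 21 characters of zzzzzzzijiijzijzijiij in place — zz zz zz zz zz zz zz zij iij zij zij iij zz zij iij zz zij iij zij zij iij — and concatenate.

zzzzzzzzzzzzzzzijiijzijzijiijzzzijiijzzzijiijzijzijiij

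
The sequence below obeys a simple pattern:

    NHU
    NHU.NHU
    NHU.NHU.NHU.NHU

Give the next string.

NHU.NHU.NHU.NHU.NHU.NHU.NHU.NHU

Every step duplicates the string with '.' between the halves.
One more doubling of NHU.NHU.NHU.NHU gives the answer.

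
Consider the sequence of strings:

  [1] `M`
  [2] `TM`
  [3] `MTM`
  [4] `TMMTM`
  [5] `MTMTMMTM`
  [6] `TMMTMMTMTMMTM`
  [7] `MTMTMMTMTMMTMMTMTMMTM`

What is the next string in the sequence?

TMMTMMTMTMMTMMTMTMMTMTMMTMMTMTMMTM

From term 3 onward, concatenate the second-to-last term with the last: M·TM = MTM, TM·MTM = TMMTM, …
So term 8 is TMMTMMTMTMMTM·MTMTMMTMTMMTMMTMTMMTM.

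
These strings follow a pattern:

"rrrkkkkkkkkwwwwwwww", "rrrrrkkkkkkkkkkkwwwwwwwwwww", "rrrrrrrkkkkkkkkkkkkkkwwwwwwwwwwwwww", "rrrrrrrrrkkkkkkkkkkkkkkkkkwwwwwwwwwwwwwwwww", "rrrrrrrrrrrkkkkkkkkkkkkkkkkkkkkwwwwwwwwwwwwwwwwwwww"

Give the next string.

Reading off run lengths: r runs 3, 5, 7, 9, 11; k runs 8, 11, 14, 17, 20; w runs 8, 11, 14, 17, 20 — each is linear in n, where the shown terms are n = 2, 3, 4, 5, 6.
At n = 7 the blocks have lengths 13, 23, 23.

rrrrrrrrrrrrrkkkkkkkkkkkkkkkkkkkkkkkwwwwwwwwwwwwwwwwwwwwwww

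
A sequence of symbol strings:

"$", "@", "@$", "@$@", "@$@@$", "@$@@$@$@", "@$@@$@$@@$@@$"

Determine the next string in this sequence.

@$@@$@$@@$@@$@$@@$@$@

This is a Fibonacci-style word recurrence s(k) = s(k−1)·s(k−2): e.g. @·$ = @$.
The next term joins @$@@$@$@@$@@$ and @$@@$@$@.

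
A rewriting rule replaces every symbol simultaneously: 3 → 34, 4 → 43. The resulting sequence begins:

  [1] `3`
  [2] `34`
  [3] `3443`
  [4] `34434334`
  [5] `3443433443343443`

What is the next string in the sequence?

34434334433434434334344334434334

Replace each of the 16 characters of 3443433443343443 in place — 34 43 43 34 43 34 34 43 43 34 34 43 34 43 43 34 — and concatenate.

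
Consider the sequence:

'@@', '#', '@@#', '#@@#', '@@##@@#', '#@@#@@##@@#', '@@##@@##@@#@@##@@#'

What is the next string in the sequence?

#@@#@@##@@#@@##@@##@@#@@##@@#

From term 3 onward, concatenate the second-to-last term with the last: @@·# = @@#, #·@@# = #@@#, …
Continuing: #@@#@@##@@# · @@##@@##@@#@@##@@# gives term 8.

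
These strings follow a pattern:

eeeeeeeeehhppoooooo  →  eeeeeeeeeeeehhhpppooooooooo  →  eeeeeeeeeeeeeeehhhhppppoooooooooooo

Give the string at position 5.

eeeeeeeeeeeeeeeeeeeeehhhhhhppppppoooooooooooooooooo

Reading off run lengths: e runs 9, 12, 15; h runs 2, 3, 4; p runs 2, 3, 4; o runs 6, 9, 12 — each is linear in n, where the shown terms are n = 2, 3, 4.
Setting n = 6 gives 21, 6, 6, 18 characters in each block.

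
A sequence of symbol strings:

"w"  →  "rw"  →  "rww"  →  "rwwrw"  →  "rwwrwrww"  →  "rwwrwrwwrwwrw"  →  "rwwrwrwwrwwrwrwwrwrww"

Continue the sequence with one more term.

rwwrwrwwrwwrwrwwrwrwwrwwrwrwwrwwrw

From term 3 onward, concatenate the last term with the second-to-last: rw·w = rww, rww·rw = rwwrw, …
Continuing: rwwrwrwwrwwrwrwwrwrww · rwwrwrwwrwwrw gives term 8.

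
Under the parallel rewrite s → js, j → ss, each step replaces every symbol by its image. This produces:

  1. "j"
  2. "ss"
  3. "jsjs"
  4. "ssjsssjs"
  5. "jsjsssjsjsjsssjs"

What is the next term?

Rewriting the 16 symbols of jsjsssjsjsjsssjs one by one yields ss js ss js js js ss js ss js ss js js js ss js; concatenated:

ssjsssjsjsjsssjsssjsssjsjsjsssjs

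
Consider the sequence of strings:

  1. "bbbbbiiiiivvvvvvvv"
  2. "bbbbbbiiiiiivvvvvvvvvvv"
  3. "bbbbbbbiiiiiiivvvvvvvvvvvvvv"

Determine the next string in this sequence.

bbbbbbbbiiiiiiiivvvvvvvvvvvvvvvvv

Reading off run lengths: b runs 5, 6, 7; i runs 5, 6, 7; v runs 8, 11, 14 — each is linear in n, where the shown terms are n = 3, 4, 5.
Setting n = 6 gives 8, 8, 17 characters in each block.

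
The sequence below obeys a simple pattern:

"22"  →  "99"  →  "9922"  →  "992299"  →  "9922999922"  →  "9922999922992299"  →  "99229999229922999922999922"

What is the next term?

This is a Fibonacci-style word recurrence s(k) = s(k−1)·s(k−2): e.g. 99·22 = 9922.
The next term joins 99229999229922999922999922 and 9922999922992299.

992299992299229999229999229922999922992299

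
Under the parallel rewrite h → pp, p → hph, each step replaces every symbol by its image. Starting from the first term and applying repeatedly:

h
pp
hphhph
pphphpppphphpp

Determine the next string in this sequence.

Replace each of the 14 characters of pphphpppphphpp in place — hph hph pp hph pp hph hph hph hph pp hph pp hph hph — and concatenate.

hphhphpphphpphphhphhphhphpphphpphphhph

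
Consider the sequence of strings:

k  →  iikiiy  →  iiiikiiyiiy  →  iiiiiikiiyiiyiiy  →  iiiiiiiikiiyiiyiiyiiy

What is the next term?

Every step adds ii to the front and iiy to the end of the previous string.
Applying this once more to iiiiiiiikiiyiiyiiyiiy:

iiiiiiiiiikiiyiiyiiyiiyiiy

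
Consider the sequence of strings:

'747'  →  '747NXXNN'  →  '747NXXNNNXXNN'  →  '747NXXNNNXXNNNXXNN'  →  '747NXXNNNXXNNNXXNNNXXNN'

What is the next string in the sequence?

The strings grow by a fixed suffix NXXNN each time.
So the next term is 747NXXNNNXXNNNXXNNNXXNN·NXXNN.

747NXXNNNXXNNNXXNNNXXNNNXXNN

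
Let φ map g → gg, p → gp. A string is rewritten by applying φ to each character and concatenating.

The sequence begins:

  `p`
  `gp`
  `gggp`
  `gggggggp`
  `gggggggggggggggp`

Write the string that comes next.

Applying the rule to each of the 16 symbols of gggggggggggggggp gives the pieces gg gg gg gg gg gg gg gg gg gg gg gg gg gg gg gp, which concatenate to the answer.

gggggggggggggggggggggggggggggggp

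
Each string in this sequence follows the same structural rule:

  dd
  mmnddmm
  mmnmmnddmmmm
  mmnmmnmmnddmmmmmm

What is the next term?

s(k+1) = mmn·s(k)·mm, so each term gains mmn as a prefix and mm as a suffix.
So the next term is mmn·mmnmmnmmnddmmmmmm·mm.

mmnmmnmmnmmnddmmmmmmmm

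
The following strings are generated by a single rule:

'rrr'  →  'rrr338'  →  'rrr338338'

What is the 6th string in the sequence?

rrr338338338338338

Each term is the previous one with 338 appended.
From rrr338338, 3 further steps: rrr338338 → rrr338338338 → rrr338338338338 → (answer).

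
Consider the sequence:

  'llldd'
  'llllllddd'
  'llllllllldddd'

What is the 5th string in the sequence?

llllllllllllllldddddd

Term n consists of 3n l's, followed by n+1 d's (n = 1, 2, …).
At n = 5 the blocks have lengths 15, 6.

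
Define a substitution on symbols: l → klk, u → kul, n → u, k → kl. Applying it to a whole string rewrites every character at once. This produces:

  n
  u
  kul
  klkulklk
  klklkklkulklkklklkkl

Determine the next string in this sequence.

Rewriting the 20 symbols of klklkklkulklkklklkkl one by one yields kl klk kl klk kl kl klk kl kul klk kl klk kl kl klk kl klk kl kl klk; concatenated:

klklkklklkklklklkklkulklkklklkklklklkklklkklklklk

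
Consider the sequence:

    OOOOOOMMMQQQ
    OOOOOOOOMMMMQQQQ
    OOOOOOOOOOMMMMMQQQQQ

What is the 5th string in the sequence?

OOOOOOOOOOOOOOMMMMMMMQQQQQQQ

Reading off run lengths: O runs 6, 8, 10; M runs 3, 4, 5; Q runs 3, 4, 5 — each is linear in n, where the shown terms are n = 2, 3, 4.
For term 5, n = 6, so the run lengths are 14, 7, 7.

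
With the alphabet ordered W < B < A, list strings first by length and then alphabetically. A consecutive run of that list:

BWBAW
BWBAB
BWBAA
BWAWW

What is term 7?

BWABW

Stepping forward 3 times from BWAWW: BWAWW → BWAWB → BWAWA, then the target.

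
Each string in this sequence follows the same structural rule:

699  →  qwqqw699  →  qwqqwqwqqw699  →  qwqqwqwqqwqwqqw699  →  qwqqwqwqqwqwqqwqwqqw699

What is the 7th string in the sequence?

Each term is the previous one with qwqqw prepended.
From qwqqwqwqqwqwqqwqwqqw699, 2 further steps: qwqqwqwqqwqwqqwqwqqw699 → qwqqwqwqqwqwqqwqwqqwqwqqw699 → (answer).

qwqqwqwqqwqwqqwqwqqwqwqqwqwqqw699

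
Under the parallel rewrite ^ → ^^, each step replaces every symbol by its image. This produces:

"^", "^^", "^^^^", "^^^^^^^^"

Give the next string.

Expanding ^^^^^^^^: ^→^^, ^→^^, ^→^^, ^→^^, ^→^^, ^→^^, ^→^^, ^→^^. Concatenated: ^^ ^^ ^^ ^^ ^^ ^^ ^^ ^^.

^^^^^^^^^^^^^^^^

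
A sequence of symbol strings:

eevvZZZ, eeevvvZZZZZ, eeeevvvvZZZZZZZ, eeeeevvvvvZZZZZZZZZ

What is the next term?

Term n consists of n e's, followed by n v's, followed by 2n-1 Z's, where the shown terms are n = 2, 3, 4, 5.
Setting n = 6 gives 6, 6, 11 characters in each block.

eeeeeevvvvvvZZZZZZZZZZZ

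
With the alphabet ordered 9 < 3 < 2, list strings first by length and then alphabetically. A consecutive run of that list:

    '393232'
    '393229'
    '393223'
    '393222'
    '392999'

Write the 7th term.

Advancing 2 positions from 392999 through 392999 → 392993 reaches term 7.

392992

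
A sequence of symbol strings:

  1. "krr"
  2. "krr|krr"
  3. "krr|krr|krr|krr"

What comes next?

Every step duplicates the string with '|' between the halves.
One more doubling of krr|krr|krr|krr gives the answer.

krr|krr|krr|krr|krr|krr|krr|krr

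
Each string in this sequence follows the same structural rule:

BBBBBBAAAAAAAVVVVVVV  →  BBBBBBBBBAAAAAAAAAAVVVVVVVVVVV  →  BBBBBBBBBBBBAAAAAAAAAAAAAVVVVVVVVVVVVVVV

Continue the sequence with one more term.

Term n consists of 3n B's, followed by 3n+1 A's, followed by 4n-1 V's, where the shown terms are n = 2, 3, 4.
Setting n = 5 gives 15, 16, 19 characters in each block.

BBBBBBBBBBBBBBBAAAAAAAAAAAAAAAAVVVVVVVVVVVVVVVVVVV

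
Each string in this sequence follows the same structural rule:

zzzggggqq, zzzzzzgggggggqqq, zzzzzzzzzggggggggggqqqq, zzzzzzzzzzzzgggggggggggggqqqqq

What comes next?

Each string has the form z^{3n} g^{3n+1} q^{n+1} (n = 1, 2, …).
At n = 5 the blocks have lengths 15, 16, 6.

zzzzzzzzzzzzzzzggggggggggggggggqqqqqq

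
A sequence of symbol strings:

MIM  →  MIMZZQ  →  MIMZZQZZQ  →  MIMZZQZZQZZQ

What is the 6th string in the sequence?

MIMZZQZZQZZQZZQZZQ

Each term is the previous one with ZZQ appended.
From MIMZZQZZQZZQ, 2 further steps: MIMZZQZZQZZQ → MIMZZQZZQZZQZZQ → (answer).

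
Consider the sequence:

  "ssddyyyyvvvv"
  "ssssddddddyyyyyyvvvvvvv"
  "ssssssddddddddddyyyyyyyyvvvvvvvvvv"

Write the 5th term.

Each string has the form s^{2n} d^{4n-2} y^{2n+2} v^{3n+1} (n = 1, 2, …).
For term 5, n = 5, so the run lengths are 10, 18, 12, 16.

ssssssssssddddddddddddddddddyyyyyyyyyyyyvvvvvvvvvvvvvvvv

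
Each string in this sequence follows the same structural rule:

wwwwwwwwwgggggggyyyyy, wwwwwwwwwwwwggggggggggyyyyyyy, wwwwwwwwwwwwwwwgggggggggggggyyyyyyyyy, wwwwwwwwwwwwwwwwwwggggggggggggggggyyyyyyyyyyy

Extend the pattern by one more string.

wwwwwwwwwwwwwwwwwwwwwgggggggggggggggggggyyyyyyyyyyyyy

The n-th term is 3n w's then 3n-2 g's then 2n-1 y's, where the shown terms are n = 3, 4, 5, 6.
Setting n = 7 gives 21, 19, 13 characters in each block.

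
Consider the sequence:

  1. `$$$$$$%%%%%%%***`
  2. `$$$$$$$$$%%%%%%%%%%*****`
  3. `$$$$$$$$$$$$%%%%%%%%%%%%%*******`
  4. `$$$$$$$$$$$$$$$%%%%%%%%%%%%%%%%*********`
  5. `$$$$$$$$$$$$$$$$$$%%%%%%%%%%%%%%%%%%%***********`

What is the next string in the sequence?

Term n consists of 3n $'s, followed by 3n+1 %'s, followed by 2n-1 *'s, where the shown terms are n = 2, 3, 4, 5, 6.
At n = 7 the blocks have lengths 21, 22, 13.

$$$$$$$$$$$$$$$$$$$$$%%%%%%%%%%%%%%%%%%%%%%*************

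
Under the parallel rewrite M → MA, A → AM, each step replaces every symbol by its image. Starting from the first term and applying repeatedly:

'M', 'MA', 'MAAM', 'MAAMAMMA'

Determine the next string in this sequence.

MAAMAMMAAMMAMAAM

Expanding MAAMAMMA: M→MA, A→AM, A→AM, M→MA, A→AM, M→MA, M→MA, A→AM. Concatenated: MA AM AM MA AM MA MA AM.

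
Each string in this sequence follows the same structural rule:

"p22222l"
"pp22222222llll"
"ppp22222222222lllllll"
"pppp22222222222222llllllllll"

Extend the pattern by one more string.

ppppp22222222222222222lllllllllllll

Term n consists of n p's, followed by 3n+2 2's, followed by 3n-2 l's (n = 1, 2, …).
At n = 5 the blocks have lengths 5, 17, 13.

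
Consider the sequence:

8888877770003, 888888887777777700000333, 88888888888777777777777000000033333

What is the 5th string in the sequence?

888888888888888887777777777777777777700000000000333333333

The n-th term is 3n+2 8's then 4n 7's then 2n+1 0's then 2n-1 3's (n = 1, 2, …).
Setting n = 5 gives 17, 20, 11, 9 characters in each block.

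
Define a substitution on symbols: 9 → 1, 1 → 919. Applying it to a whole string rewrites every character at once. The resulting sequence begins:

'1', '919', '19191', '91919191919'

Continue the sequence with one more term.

Rewriting each symbol of 91919191919: 9→1, 1→919, 9→1, 1→919, 9→1, 1→919, 9→1, 1→919, 9→1, 1→919, 9→1, which concatenates to 1 919 1 919 1 919 1 919 1 919 1.

191919191919191919191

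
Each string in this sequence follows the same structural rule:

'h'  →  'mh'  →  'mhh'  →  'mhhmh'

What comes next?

mhhmhmhh

From term 3 onward, concatenate the last term with the second-to-last: mh·h = mhh, mhh·mh = mhhmh, …
The next term joins mhhmh and mhh.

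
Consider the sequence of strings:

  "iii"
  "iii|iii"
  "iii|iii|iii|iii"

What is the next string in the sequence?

s(k+1) = s(k)·|·s(k) — each term doubles the last with '|' between the halves.
Doubling iii|iii|iii|iii with '|' between the halves:

iii|iii|iii|iii|iii|iii|iii|iii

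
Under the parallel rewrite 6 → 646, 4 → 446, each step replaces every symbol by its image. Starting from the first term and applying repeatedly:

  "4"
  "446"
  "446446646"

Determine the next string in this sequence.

446446646446446646646446646

Apply φ to 446446646 symbol by symbol: 4→446, 4→446, 6→646, 4→446, 4→446, 6→646, 6→646, 4→446, 6→646; joined: 446 446 646 446 446 646 646 446 646.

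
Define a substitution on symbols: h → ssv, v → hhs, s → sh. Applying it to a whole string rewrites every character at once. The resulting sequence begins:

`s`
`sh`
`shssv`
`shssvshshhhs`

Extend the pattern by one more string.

shssvshshhhsshssvshssvssvssvsh

Apply φ to shssvshshhhs symbol by symbol: s→sh, h→ssv, s→sh, s→sh, v→hhs, s→sh, h→ssv, s→sh, h→ssv, h→ssv, h→ssv, s→sh; joined: sh ssv sh sh hhs sh ssv sh ssv ssv ssv sh.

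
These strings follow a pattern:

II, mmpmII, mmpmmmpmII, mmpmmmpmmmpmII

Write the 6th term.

mmpmmmpmmmpmmmpmmmpmII

Every step adds mmpm at the front: s(k+1) = mmpm·s(k).
From mmpmmmpmmmpmII, 2 further steps: mmpmmmpmmmpmII → mmpmmmpmmmpmmmpmII → (answer).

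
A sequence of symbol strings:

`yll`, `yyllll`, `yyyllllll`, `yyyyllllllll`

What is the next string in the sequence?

The n-th term is n y's then 2n l's (n = 1, 2, …).
For the next term, n = 5, so the run lengths are 5, 10.

yyyyyllllllllll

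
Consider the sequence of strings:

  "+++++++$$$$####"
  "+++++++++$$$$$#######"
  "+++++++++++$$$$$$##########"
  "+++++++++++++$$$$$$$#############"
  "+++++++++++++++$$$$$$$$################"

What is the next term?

Reading off run lengths: + runs 7, 9, 11, 13, 15; $ runs 4, 5, 6, 7, 8; # runs 4, 7, 10, 13, 16 — each is linear in n, where the shown terms are n = 2, 3, 4, 5, 6.
At n = 7 the blocks have lengths 17, 9, 19.

+++++++++++++++++$$$$$$$$$###################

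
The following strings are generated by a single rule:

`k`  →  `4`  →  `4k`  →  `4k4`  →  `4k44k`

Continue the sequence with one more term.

4k44k4k4

This is a Fibonacci-style word recurrence s(k) = s(k−1)·s(k−2): e.g. 4·k = 4k.
The next term joins 4k44k and 4k4.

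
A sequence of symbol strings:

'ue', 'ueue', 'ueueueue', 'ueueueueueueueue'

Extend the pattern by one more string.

s(k+1) = s(k)·s(k) — each term doubles the last.
So the next term is two copies of ueueueueueueueue.

ueueueueueueueueueueueueueueueue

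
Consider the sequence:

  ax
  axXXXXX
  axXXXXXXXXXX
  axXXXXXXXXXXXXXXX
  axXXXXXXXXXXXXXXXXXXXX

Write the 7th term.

Every step adds XXXXX to the end: s(k+1) = s(k)·XXXXX.
From axXXXXXXXXXXXXXXXXXXXX, 2 further steps: axXXXXXXXXXXXXXXXXXXXX → axXXXXXXXXXXXXXXXXXXXXXXXXX → (answer).

axXXXXXXXXXXXXXXXXXXXXXXXXXXXXXX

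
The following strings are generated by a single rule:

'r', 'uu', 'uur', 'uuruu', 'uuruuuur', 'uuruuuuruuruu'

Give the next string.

uuruuuuruuruuuuruuuur

From term 3 onward, concatenate the last term with the second-to-last: uu·r = uur, uur·uu = uuruu, …
The next term joins uuruuuuruuruu and uuruuuur.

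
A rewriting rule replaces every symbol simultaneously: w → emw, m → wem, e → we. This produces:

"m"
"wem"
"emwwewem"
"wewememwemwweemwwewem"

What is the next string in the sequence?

φ(wewememwemwweemwwewem) expands symbol-by-symbol to emw we emw we wem we wem emw we wem emw emw we we wem emw emw we emw we wem; joining the 21 pieces gives the next term.

emwweemwwewemwewememwwewememwemwwewewememwemwweemwwewem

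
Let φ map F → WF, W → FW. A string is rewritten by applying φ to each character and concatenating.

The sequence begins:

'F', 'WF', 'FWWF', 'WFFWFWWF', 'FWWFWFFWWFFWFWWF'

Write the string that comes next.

Rewriting the 16 symbols of FWWFWFFWWFFWFWWF one by one yields WF FW FW WF FW WF WF FW FW WF WF FW WF FW FW WF; concatenated:

WFFWFWWFFWWFWFFWFWWFWFFWWFFWFWWF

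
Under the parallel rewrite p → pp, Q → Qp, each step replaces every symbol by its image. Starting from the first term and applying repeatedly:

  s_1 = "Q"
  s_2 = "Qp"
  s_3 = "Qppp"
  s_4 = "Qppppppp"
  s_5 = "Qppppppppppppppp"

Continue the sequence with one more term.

Rewriting the 16 symbols of Qppppppppppppppp one by one yields Qp pp pp pp pp pp pp pp pp pp pp pp pp pp pp pp; concatenated:

Qppppppppppppppppppppppppppppppp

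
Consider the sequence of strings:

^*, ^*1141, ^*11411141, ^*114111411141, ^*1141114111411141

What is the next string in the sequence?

^*11411141114111411141

Each term is the previous one with 1141 appended.
So the next term is ^*1141114111411141·1141.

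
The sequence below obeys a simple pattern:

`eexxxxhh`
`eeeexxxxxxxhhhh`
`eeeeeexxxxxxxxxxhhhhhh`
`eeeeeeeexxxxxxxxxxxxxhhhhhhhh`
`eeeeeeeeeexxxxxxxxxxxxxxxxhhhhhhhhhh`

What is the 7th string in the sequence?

eeeeeeeeeeeeeexxxxxxxxxxxxxxxxxxxxxxhhhhhhhhhhhhhh

The n-th term is 2n e's then 3n+1 x's then 2n h's (n = 1, 2, …).
For term 7, n = 7, so the run lengths are 14, 22, 14.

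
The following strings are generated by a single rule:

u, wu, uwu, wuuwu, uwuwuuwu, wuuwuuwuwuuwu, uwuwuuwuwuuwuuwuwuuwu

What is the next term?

From term 3 onward, concatenate the second-to-last term with the last: u·wu = uwu, wu·uwu = wuuwu, …
So term 8 is wuuwuuwuwuuwu·uwuwuuwuwuuwuuwuwuuwu.

wuuwuuwuwuuwuuwuwuuwuwuuwuuwuwuuwu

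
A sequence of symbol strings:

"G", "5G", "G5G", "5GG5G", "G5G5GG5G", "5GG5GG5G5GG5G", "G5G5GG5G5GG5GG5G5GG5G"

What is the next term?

From term 3 onward, concatenate the second-to-last term with the last: G·5G = G5G, 5G·G5G = 5GG5G, …
So term 8 is 5GG5GG5G5GG5G·G5G5GG5G5GG5GG5G5GG5G.

5GG5GG5G5GG5GG5G5GG5G5GG5GG5G5GG5G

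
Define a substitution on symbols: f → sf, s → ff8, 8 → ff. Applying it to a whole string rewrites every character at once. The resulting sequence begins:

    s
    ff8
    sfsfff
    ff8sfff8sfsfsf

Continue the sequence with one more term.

sfsfffff8sfsfsfffff8sfff8sfff8sf

φ(ff8sfff8sfsfsf) expands symbol-by-symbol to sf sf ff ff8 sf sf sf ff ff8 sf ff8 sf ff8 sf; joining the 14 pieces gives the next term.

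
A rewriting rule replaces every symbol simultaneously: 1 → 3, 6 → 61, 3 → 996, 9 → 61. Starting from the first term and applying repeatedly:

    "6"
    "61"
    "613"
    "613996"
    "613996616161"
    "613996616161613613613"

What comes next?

613996616161613613613613996613996613996

Replace each of the 21 characters of 613996616161613613613 in place — 61 3 996 61 61 61 61 3 61 3 61 3 61 3 996 61 3 996 61 3 996 — and concatenate.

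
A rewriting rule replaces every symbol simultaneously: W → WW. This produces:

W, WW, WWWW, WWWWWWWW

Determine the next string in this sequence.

Expanding WWWWWWWW: W→WW, W→WW, W→WW, W→WW, W→WW, W→WW, W→WW, W→WW. Concatenated: WW WW WW WW WW WW WW WW.

WWWWWWWWWWWWWWWW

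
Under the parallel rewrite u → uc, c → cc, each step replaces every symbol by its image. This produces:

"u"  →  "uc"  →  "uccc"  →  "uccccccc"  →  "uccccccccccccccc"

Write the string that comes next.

φ(uccccccccccccccc) expands symbol-by-symbol to uc cc cc cc cc cc cc cc cc cc cc cc cc cc cc cc; joining the 16 pieces gives the next term.

uccccccccccccccccccccccccccccccc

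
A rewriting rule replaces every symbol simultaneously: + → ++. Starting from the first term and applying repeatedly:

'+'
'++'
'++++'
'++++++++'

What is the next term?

++++++++++++++++

Apply φ to ++++++++ symbol by symbol: +→++, +→++, +→++, +→++, +→++, +→++, +→++, +→++; joined: ++ ++ ++ ++ ++ ++ ++ ++.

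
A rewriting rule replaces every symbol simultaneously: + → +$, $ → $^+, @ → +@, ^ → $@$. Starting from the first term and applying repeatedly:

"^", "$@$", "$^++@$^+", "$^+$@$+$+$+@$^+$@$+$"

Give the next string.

Rewriting the 20 symbols of $^+$@$+$+$+@$^+$@$+$ one by one yields $^+ $@$ +$ $^+ +@ $^+ +$ $^+ +$ $^+ +$ +@ $^+ $@$ +$ $^+ +@ $^+ +$ $^+; concatenated:

$^+$@$+$$^++@$^++$$^++$$^++$+@$^+$@$+$$^++@$^++$$^+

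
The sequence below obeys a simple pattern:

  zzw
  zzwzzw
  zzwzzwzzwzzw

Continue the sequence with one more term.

Every step duplicates the string.
Doubling zzwzzwzzwzzw:

zzwzzwzzwzzwzzwzzwzzwzzw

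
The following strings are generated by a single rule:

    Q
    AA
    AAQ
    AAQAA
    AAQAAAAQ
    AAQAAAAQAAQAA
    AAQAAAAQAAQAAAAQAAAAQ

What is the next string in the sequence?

AAQAAAAQAAQAAAAQAAAAQAAQAAAAQAAQAA

From term 3 onward, concatenate the last term with the second-to-last: AA·Q = AAQ, AAQ·AA = AAQAA, …
The next term joins AAQAAAAQAAQAAAAQAAAAQ and AAQAAAAQAAQAA.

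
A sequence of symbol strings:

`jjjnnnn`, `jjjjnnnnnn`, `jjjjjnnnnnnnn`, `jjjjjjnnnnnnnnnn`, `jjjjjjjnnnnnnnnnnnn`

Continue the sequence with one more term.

Term n consists of n+2 j's, followed by 2n+2 n's (n = 1, 2, …).
Setting n = 6 gives 8, 14 characters in each block.

jjjjjjjjnnnnnnnnnnnnnn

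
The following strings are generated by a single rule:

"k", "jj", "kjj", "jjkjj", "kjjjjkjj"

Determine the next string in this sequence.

jjkjjkjjjjkjj

From term 3 onward, concatenate the second-to-last term with the last: k·jj = kjj, jj·kjj = jjkjj, …
So term 6 is jjkjj·kjjjjkjj.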